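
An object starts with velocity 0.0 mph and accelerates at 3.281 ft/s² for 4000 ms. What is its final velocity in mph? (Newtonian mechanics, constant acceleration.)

v₀ = 0.0 mph × 0.44704 = 0.0 m/s
a = 3.281 ft/s² × 0.3048 = 1.00005 m/s²
t = 4000 ms × 0.001 = 4.0 s
v = v₀ + a × t = 0.0 + 1.00005 × 4.0 = 4.0002 m/s
v = 4.0002 m/s / 0.44704 = 8.948 mph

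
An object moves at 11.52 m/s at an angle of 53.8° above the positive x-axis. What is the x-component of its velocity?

vₓ = v cos(θ) = 11.52 × cos(53.8°) = 6.8 m/s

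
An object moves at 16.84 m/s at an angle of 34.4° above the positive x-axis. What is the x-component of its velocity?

vₓ = v cos(θ) = 16.84 × cos(34.4°) = 13.89 m/s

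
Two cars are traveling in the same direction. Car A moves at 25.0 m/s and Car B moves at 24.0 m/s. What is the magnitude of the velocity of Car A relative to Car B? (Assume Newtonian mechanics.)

v_rel = |v_A - v_B| = |25.0 - 24.0| = 1.0 m/s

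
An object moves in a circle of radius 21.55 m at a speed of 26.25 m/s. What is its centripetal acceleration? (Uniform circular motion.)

a_c = v²/r = 26.25²/21.55 = 689.0625/21.55 = 31.98 m/s²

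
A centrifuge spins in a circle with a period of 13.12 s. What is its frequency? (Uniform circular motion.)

f = 1/T = 1/13.12 = 0.0762 Hz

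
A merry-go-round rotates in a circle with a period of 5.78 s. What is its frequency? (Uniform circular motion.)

f = 1/T = 1/5.78 = 0.173 Hz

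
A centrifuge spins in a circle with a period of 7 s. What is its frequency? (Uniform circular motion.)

f = 1/T = 1/7 = 0.1429 Hz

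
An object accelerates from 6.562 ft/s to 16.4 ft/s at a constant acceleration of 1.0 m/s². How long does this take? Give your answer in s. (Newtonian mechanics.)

v₀ = 6.562 ft/s × 0.3048 = 2.0001 m/s
v = 16.4 ft/s × 0.3048 = 4.99872 m/s
t = (v - v₀) / a = (4.99872 - 2.0001) / 1.0 = 2.999 s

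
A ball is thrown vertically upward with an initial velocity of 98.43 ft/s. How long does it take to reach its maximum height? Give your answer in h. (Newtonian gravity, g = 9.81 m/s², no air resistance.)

v₀ = 98.43 ft/s × 0.3048 = 30.0015 m/s
t_up = v₀ / g = 30.0015 / 9.81 = 3.05826 s
t_up = 3.05826 s / 3600.0 = 0.0008495 h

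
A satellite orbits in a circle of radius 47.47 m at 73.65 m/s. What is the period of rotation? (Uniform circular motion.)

T = 2πr/v = 2π×47.47/73.65 = 4.05 s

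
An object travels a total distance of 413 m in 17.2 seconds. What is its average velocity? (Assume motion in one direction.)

v_avg = Δd / Δt = 413 / 17.2 = 24.01 m/s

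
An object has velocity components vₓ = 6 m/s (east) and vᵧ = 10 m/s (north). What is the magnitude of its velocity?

|v| = √(vₓ² + vᵧ²) = √(6² + 10²) = √(136) = 11.66 m/s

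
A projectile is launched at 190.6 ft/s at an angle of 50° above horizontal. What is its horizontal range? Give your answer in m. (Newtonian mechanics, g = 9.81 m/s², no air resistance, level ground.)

v₀ = 190.6 ft/s × 0.3048 = 58.0949 m/s
R = v₀² × sin(2θ) / g = 58.0949² × sin(2 × 50°) / 9.81 = 3375.02 × 0.984808 / 9.81 = 338.8 m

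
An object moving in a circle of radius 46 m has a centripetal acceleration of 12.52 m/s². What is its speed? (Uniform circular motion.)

v = √(a_c × r) = √(12.52 × 46) = 24.0 m/s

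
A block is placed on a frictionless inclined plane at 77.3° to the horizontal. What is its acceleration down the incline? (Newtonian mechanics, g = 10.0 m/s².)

a = g sin(θ) = 10.0 × sin(77.3°) = 10.0 × 0.9755 = 9.76 m/s²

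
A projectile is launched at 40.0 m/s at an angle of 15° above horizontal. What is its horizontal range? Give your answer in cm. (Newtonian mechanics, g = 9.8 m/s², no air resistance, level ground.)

R = v₀² × sin(2θ) / g = 40.0² × sin(2 × 15°) / 9.8 = 1600.0 × 0.5 / 9.8 = 81.6327 m
R = 81.6327 m / 0.01 = 8163 cm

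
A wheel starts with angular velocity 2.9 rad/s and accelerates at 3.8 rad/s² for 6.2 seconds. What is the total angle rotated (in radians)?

θ = ω₀t + ½αt² = 2.9×6.2 + ½×3.8×6.2² = 91.02 rad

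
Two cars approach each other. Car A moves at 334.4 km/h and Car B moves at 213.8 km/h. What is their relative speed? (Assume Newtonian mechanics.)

v_rel = v_A + v_B = 334.4 + 213.8 = 548.2 km/h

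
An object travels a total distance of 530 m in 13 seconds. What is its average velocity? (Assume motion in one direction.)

v_avg = Δd / Δt = 530 / 13 = 40.77 m/s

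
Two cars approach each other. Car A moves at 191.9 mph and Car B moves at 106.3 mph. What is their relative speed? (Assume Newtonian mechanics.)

v_rel = v_A + v_B = 191.9 + 106.3 = 298.2 mph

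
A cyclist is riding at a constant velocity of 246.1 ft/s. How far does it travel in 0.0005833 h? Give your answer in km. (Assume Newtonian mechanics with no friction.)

v = 246.1 ft/s × 0.3048 = 75.0113 m/s
t = 0.0005833 h × 3600.0 = 2.09988 s
d = v × t = 75.0113 × 2.09988 = 157.515 m
d = 157.515 m / 1000.0 = 0.1575 km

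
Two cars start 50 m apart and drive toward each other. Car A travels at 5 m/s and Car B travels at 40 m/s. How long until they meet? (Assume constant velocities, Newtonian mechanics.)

Combined speed: v_combined = 5 + 40 = 45 m/s
Time to meet: t = d/v_combined = 50/45 = 1.11 s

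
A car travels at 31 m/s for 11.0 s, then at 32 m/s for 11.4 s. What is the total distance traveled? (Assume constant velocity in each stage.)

d₁ = v₁t₁ = 31 × 11.0 = 341.0 m
d₂ = v₂t₂ = 32 × 11.4 = 364.8 m
d_total = 341.0 + 364.8 = 705.8 m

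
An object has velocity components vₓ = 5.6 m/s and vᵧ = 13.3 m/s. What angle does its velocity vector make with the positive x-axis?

θ = arctan(vᵧ/vₓ) = arctan(13.3/5.6) = 67.17°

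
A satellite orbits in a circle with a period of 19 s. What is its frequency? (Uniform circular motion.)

f = 1/T = 1/19 = 0.0526 Hz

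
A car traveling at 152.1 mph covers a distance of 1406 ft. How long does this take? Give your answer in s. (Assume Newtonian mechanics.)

d = 1406 ft × 0.3048 = 428.549 m
v = 152.1 mph × 0.44704 = 67.9948 m/s
t = d / v = 428.549 / 67.9948 = 6.303 s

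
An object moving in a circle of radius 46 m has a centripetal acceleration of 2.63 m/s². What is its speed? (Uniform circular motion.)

v = √(a_c × r) = √(2.63 × 46) = 11.0 m/s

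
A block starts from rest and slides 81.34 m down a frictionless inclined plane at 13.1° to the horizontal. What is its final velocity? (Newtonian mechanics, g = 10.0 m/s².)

a = g sin(θ) = 10.0 × sin(13.1°) = 2.2665 m/s²
v = √(2ad) = √(2 × 2.2665 × 81.34) = 19.2 m/s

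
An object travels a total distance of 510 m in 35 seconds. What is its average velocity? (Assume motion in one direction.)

v_avg = Δd / Δt = 510 / 35 = 14.57 m/s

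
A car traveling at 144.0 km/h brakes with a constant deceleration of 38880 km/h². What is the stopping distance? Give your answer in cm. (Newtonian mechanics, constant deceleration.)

v₀ = 144.0 km/h × 0.2777777777777778 = 40.0 m/s
a = 38880 km/h² × 7.716049382716049e-05 = 3.0 m/s²
d = v₀² / (2a) = 40.0² / (2 × 3.0) = 1600.0 / 6.0 = 266.667 m
d = 266.667 m / 0.01 = 26670 cm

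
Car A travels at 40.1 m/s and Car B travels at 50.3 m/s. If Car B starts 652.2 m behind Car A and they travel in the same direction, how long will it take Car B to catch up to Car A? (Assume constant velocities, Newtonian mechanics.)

Relative speed: v_rel = 50.3 - 40.1 = 10.2 m/s
Time to catch: t = d₀/v_rel = 652.2/10.2 = 63.94 s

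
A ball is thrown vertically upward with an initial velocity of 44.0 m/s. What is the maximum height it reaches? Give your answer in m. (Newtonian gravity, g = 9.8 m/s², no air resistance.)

h_max = v₀² / (2g) = 44.0² / (2 × 9.8) = 1936.0 / 19.6 = 98.78 m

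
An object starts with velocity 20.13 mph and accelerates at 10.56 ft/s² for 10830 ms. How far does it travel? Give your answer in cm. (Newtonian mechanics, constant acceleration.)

v₀ = 20.13 mph × 0.44704 = 8.99892 m/s
a = 10.56 ft/s² × 0.3048 = 3.21869 m/s²
t = 10830 ms × 0.001 = 10.83 s
d = v₀ × t + ½ × a × t² = 8.99892 × 10.83 + 0.5 × 3.21869 × 10.83² = 286.217 m
d = 286.217 m / 0.01 = 28620 cm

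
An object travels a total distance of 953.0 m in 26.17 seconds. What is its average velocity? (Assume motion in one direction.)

v_avg = Δd / Δt = 953.0 / 26.17 = 36.42 m/s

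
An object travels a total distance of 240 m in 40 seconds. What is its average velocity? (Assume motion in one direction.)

v_avg = Δd / Δt = 240 / 40 = 6.0 m/s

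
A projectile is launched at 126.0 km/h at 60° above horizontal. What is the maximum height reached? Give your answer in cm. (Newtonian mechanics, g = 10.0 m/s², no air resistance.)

v₀ = 126.0 km/h × 0.2777777777777778 = 35.0 m/s
H = v₀² × sin²(θ) / (2g) = 35.0² × sin(60°)² / (2 × 10.0) = 1225.0 × 0.75 / 20.0 = 45.9375 m
H = 45.9375 m / 0.01 = 4594 cm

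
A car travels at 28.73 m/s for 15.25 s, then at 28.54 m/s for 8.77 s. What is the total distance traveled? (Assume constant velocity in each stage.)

d₁ = v₁t₁ = 28.73 × 15.25 = 438.1325 m
d₂ = v₂t₂ = 28.54 × 8.77 = 250.2958 m
d_total = 438.1325 + 250.2958 = 688.43 m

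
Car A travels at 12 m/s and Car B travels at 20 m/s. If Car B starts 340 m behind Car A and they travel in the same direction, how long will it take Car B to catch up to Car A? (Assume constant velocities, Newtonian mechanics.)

Relative speed: v_rel = 20 - 12 = 8 m/s
Time to catch: t = d₀/v_rel = 340/8 = 42.5 s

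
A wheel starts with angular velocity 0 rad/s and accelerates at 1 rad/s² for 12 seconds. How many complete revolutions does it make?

θ = ω₀t + ½αt² = 0×12 + ½×1×12² = 72.0 rad
Total revolutions = θ/(2π) = 72.0/(2π) = 11.46
Complete revolutions = ⌊11.46⌋ = 11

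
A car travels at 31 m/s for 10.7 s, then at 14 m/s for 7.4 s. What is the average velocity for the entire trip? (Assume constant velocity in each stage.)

d₁ = v₁t₁ = 31 × 10.7 = 331.7 m
d₂ = v₂t₂ = 14 × 7.4 = 103.6 m
d_total = 435.3 m, t_total = 18.1 s
v_avg = d_total/t_total = 435.3/18.1 = 24.05 m/s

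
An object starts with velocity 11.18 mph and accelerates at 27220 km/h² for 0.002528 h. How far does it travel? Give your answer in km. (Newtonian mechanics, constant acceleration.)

v₀ = 11.18 mph × 0.44704 = 4.99791 m/s
a = 27220 km/h² × 7.716049382716049e-05 = 2.10031 m/s²
t = 0.002528 h × 3600.0 = 9.1008 s
d = v₀ × t + ½ × a × t² = 4.99791 × 9.1008 + 0.5 × 2.10031 × 9.1008² = 132.464 m
d = 132.464 m / 1000.0 = 0.1325 km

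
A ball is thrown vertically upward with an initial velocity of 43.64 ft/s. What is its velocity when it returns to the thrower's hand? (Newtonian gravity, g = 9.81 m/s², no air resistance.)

By conservation of energy (no air resistance), the ball returns to the throw height with the same speed as launch, but directed downward.
|v_ground| = v₀ = 43.64 ft/s
v_ground = 43.64 ft/s (downward)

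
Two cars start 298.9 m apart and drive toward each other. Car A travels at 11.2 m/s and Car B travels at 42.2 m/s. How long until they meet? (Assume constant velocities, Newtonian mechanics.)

Combined speed: v_combined = 11.2 + 42.2 = 53.4 m/s
Time to meet: t = d/v_combined = 298.9/53.4 = 5.6 s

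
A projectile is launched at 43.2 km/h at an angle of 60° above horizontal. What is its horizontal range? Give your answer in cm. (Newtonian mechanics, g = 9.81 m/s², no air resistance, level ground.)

v₀ = 43.2 km/h × 0.2777777777777778 = 12.0 m/s
R = v₀² × sin(2θ) / g = 12.0² × sin(2 × 60°) / 9.81 = 144.0 × 0.866025 / 9.81 = 12.7123 m
R = 12.7123 m / 0.01 = 1271 cm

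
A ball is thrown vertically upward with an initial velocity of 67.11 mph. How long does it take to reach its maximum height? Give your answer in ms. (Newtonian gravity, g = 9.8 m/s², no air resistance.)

v₀ = 67.11 mph × 0.44704 = 30.0009 m/s
t_up = v₀ / g = 30.0009 / 9.8 = 3.06132 s
t_up = 3.06132 s / 0.001 = 3061 ms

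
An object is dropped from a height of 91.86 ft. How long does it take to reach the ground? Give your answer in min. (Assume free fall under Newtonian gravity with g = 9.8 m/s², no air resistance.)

h = 91.86 ft × 0.3048 = 27.9989 m
t = √(2h/g) = √(2 × 27.9989 / 9.8) = 2.39041 s
t = 2.39041 s / 60.0 = 0.03984 min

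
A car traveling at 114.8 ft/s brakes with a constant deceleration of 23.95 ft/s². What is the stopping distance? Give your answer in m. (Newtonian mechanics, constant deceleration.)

v₀ = 114.8 ft/s × 0.3048 = 34.991 m/s
a = 23.95 ft/s² × 0.3048 = 7.29996 m/s²
d = v₀² / (2a) = 34.991² / (2 × 7.29996) = 1224.37 / 14.5999 = 83.86 m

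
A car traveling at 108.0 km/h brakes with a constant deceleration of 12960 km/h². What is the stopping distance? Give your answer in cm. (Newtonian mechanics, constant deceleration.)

v₀ = 108.0 km/h × 0.2777777777777778 = 30.0 m/s
a = 12960 km/h² × 7.716049382716049e-05 = 1.0 m/s²
d = v₀² / (2a) = 30.0² / (2 × 1.0) = 900.0 / 2.0 = 450.0 m
d = 450.0 m / 0.01 = 45000 cm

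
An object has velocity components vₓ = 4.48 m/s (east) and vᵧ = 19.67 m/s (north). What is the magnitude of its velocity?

|v| = √(vₓ² + vᵧ²) = √(4.48² + 19.67²) = √(406.9793) = 20.17 m/s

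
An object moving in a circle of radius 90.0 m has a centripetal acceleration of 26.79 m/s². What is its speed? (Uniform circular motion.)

v = √(a_c × r) = √(26.79 × 90.0) = 49.1 m/s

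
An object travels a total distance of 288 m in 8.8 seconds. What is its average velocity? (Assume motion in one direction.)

v_avg = Δd / Δt = 288 / 8.8 = 32.73 m/s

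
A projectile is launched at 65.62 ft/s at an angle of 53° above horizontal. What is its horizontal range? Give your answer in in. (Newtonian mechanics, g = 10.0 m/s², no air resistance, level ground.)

v₀ = 65.62 ft/s × 0.3048 = 20.001 m/s
R = v₀² × sin(2θ) / g = 20.001² × sin(2 × 53°) / 10.0 = 400.04 × 0.961262 / 10.0 = 38.4543 m
R = 38.4543 m / 0.0254 = 1514 in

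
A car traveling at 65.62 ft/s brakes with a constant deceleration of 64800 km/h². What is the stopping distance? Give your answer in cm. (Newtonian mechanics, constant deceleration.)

v₀ = 65.62 ft/s × 0.3048 = 20.001 m/s
a = 64800 km/h² × 7.716049382716049e-05 = 5.0 m/s²
d = v₀² / (2a) = 20.001² / (2 × 5.0) = 400.04 / 10.0 = 40.004 m
d = 40.004 m / 0.01 = 4000 cm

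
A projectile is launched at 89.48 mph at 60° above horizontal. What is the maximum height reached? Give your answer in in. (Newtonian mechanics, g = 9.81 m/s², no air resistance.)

v₀ = 89.48 mph × 0.44704 = 40.0011 m/s
H = v₀² × sin²(θ) / (2g) = 40.0011² × sin(60°)² / (2 × 9.81) = 1600.09 × 0.75 / 19.62 = 61.1655 m
H = 61.1655 m / 0.0254 = 2408 in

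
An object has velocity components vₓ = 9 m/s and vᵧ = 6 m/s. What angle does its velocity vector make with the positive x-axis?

θ = arctan(vᵧ/vₓ) = arctan(6/9) = 33.69°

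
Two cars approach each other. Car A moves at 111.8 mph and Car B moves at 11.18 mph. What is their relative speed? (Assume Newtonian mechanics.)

v_rel = v_A + v_B = 111.8 + 11.18 = 122.98 mph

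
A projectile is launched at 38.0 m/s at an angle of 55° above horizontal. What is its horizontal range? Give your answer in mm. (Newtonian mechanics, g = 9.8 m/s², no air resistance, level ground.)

R = v₀² × sin(2θ) / g = 38.0² × sin(2 × 55°) / 9.8 = 1444.0 × 0.939693 / 9.8 = 138.461 m
R = 138.461 m / 0.001 = 138500 mm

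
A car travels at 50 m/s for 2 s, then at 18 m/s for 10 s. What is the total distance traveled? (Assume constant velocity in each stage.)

d₁ = v₁t₁ = 50 × 2 = 100 m
d₂ = v₂t₂ = 18 × 10 = 180 m
d_total = 100 + 180 = 280 m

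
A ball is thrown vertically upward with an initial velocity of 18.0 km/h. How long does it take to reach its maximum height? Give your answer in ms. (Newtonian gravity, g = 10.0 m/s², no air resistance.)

v₀ = 18.0 km/h × 0.2777777777777778 = 5.0 m/s
t_up = v₀ / g = 5.0 / 10.0 = 0.5 s
t_up = 0.5 s / 0.001 = 500.0 ms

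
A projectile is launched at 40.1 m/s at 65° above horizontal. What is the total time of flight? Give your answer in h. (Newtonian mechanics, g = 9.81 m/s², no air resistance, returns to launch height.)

T = 2 × v₀ × sin(θ) / g = 2 × 40.1 × sin(65°) / 9.81 = 2 × 40.1 × 0.906308 / 9.81 = 7.40937 s
T = 7.40937 s / 3600.0 = 0.002058 h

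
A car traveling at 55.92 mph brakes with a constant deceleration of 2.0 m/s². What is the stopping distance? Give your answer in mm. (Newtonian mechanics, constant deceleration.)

v₀ = 55.92 mph × 0.44704 = 24.9985 m/s
d = v₀² / (2a) = 24.9985² / (2 × 2.0) = 624.925 / 4.0 = 156.231 m
d = 156.231 m / 0.001 = 156200 mm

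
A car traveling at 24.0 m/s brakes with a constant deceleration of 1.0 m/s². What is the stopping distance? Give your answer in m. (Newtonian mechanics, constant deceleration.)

d = v₀² / (2a) = 24.0² / (2 × 1.0) = 576.0 / 2.0 = 288.0 m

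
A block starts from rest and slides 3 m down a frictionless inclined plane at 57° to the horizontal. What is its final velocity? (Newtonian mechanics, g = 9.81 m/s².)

a = g sin(θ) = 9.81 × sin(57°) = 8.2274 m/s²
v = √(2ad) = √(2 × 8.2274 × 3) = 7.03 m/s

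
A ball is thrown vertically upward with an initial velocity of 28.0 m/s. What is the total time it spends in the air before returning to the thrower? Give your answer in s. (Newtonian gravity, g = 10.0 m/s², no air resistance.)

t_total = 2 × v₀ / g = 2 × 28.0 / 10.0 = 5.6 s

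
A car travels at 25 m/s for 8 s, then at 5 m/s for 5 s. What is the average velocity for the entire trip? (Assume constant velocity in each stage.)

d₁ = v₁t₁ = 25 × 8 = 200 m
d₂ = v₂t₂ = 5 × 5 = 25 m
d_total = 225 m, t_total = 13 s
v_avg = d_total/t_total = 225/13 = 17.31 m/s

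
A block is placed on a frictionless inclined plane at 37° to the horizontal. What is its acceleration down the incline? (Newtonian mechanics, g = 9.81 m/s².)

a = g sin(θ) = 9.81 × sin(37°) = 9.81 × 0.6018 = 5.9 m/s²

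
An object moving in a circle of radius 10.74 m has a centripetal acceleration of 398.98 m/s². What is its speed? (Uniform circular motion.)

v = √(a_c × r) = √(398.98 × 10.74) = 65.46 m/s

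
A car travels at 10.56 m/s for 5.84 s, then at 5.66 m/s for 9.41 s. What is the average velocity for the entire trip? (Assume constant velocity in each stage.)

d₁ = v₁t₁ = 10.56 × 5.84 = 61.6704 m
d₂ = v₂t₂ = 5.66 × 9.41 = 53.2606 m
d_total = 114.931 m, t_total = 15.25 s
v_avg = d_total/t_total = 114.931/15.25 = 7.54 m/s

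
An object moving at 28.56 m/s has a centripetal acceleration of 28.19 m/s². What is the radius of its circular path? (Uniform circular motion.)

r = v²/a_c = 28.56²/28.19 = 28.93 m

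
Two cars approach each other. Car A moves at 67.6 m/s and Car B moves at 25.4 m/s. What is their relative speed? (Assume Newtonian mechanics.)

v_rel = v_A + v_B = 67.6 + 25.4 = 93.0 m/s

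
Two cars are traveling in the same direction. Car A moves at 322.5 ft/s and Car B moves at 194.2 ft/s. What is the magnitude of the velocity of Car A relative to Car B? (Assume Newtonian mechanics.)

v_rel = |v_A - v_B| = |322.5 - 194.2| = 128.3 ft/s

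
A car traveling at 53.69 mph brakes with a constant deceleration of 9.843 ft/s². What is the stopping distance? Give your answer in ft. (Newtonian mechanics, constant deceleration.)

v₀ = 53.69 mph × 0.44704 = 24.0016 m/s
a = 9.843 ft/s² × 0.3048 = 3.00015 m/s²
d = v₀² / (2a) = 24.0016² / (2 × 3.00015) = 576.077 / 6.0003 = 96.008 m
d = 96.008 m / 0.3048 = 315.0 ft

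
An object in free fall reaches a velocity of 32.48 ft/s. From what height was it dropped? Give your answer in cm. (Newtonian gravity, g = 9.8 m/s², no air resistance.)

v = 32.48 ft/s × 0.3048 = 9.8999 m/s
h = v² / (2g) = 9.8999² / (2 × 9.8) = 5.00041 m
h = 5.00041 m / 0.01 = 500.0 cm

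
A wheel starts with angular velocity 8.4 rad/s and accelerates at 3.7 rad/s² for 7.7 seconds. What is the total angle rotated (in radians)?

θ = ω₀t + ½αt² = 8.4×7.7 + ½×3.7×7.7² = 174.37 rad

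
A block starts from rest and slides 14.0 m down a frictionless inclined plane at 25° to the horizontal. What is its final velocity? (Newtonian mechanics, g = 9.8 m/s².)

a = g sin(θ) = 9.8 × sin(25°) = 4.1417 m/s²
v = √(2ad) = √(2 × 4.1417 × 14.0) = 10.77 m/s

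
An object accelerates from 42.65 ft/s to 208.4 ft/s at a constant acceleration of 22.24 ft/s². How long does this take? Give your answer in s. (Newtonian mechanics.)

v₀ = 42.65 ft/s × 0.3048 = 12.9997 m/s
v = 208.4 ft/s × 0.3048 = 63.5203 m/s
a = 22.24 ft/s² × 0.3048 = 6.77875 m/s²
t = (v - v₀) / a = (63.5203 - 12.9997) / 6.77875 = 7.453 s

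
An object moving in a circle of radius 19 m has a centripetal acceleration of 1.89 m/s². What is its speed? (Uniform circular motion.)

v = √(a_c × r) = √(1.89 × 19) = 5.99 m/s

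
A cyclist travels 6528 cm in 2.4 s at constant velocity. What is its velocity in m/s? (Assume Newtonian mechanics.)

d = 6528 cm × 0.01 = 65.28 m
v = d / t = 65.28 / 2.4 = 27.2 m/s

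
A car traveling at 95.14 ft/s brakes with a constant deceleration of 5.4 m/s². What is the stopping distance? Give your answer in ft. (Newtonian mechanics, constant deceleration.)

v₀ = 95.14 ft/s × 0.3048 = 28.9987 m/s
d = v₀² / (2a) = 28.9987² / (2 × 5.4) = 840.925 / 10.8 = 77.8634 m
d = 77.8634 m / 0.3048 = 255.5 ft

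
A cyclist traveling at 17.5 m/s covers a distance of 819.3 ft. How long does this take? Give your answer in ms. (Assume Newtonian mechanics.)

d = 819.3 ft × 0.3048 = 249.723 m
t = d / v = 249.723 / 17.5 = 14.2699 s
t = 14.2699 s / 0.001 = 14270 ms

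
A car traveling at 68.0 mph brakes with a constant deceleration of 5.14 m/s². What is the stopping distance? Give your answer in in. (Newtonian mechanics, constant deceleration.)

v₀ = 68.0 mph × 0.44704 = 30.3987 m/s
d = v₀² / (2a) = 30.3987² / (2 × 5.14) = 924.081 / 10.28 = 89.8911 m
d = 89.8911 m / 0.0254 = 3539 in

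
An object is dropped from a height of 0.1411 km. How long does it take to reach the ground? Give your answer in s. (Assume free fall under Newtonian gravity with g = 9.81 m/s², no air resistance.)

h = 0.1411 km × 1000.0 = 141.1 m
t = √(2h/g) = √(2 × 141.1 / 9.81) = 5.363 s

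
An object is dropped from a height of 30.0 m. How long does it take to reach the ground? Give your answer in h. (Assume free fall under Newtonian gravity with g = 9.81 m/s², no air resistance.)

t = √(2h/g) = √(2 × 30.0 / 9.81) = 2.4731 s
t = 2.4731 s / 3600.0 = 0.000687 h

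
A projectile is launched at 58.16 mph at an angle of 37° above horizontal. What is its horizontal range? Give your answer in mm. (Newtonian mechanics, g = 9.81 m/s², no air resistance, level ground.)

v₀ = 58.16 mph × 0.44704 = 25.9998 m/s
R = v₀² × sin(2θ) / g = 25.9998² × sin(2 × 37°) / 9.81 = 675.99 × 0.961262 / 9.81 = 66.2389 m
R = 66.2389 m / 0.001 = 66240 mm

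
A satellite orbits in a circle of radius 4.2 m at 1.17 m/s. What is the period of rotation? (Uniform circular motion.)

T = 2πr/v = 2π×4.2/1.17 = 22.56 s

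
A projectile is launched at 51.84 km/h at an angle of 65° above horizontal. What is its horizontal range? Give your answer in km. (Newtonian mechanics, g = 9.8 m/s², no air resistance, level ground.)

v₀ = 51.84 km/h × 0.2777777777777778 = 14.4 m/s
R = v₀² × sin(2θ) / g = 14.4² × sin(2 × 65°) / 9.8 = 207.36 × 0.766044 / 9.8 = 16.2089 m
R = 16.2089 m / 1000.0 = 0.01621 km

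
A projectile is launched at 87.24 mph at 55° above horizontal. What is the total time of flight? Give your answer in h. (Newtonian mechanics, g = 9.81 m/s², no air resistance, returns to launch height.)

v₀ = 87.24 mph × 0.44704 = 38.9998 m/s
T = 2 × v₀ × sin(θ) / g = 2 × 38.9998 × sin(55°) / 9.81 = 2 × 38.9998 × 0.819152 / 9.81 = 6.5131 s
T = 6.5131 s / 3600.0 = 0.001809 h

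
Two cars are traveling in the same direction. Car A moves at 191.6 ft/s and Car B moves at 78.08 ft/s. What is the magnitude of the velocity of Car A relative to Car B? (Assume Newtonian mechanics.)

v_rel = |v_A - v_B| = |191.6 - 78.08| = 113.52 ft/s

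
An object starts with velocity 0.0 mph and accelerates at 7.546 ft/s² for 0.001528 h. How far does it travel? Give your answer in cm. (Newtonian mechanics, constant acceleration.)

v₀ = 0.0 mph × 0.44704 = 0.0 m/s
a = 7.546 ft/s² × 0.3048 = 2.30002 m/s²
t = 0.001528 h × 3600.0 = 5.5008 s
d = v₀ × t + ½ × a × t² = 0.0 × 5.5008 + 0.5 × 2.30002 × 5.5008² = 34.7979 m
d = 34.7979 m / 0.01 = 3480 cm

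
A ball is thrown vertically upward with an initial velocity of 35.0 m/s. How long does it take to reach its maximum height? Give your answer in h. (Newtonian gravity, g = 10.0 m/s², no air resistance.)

t_up = v₀ / g = 35.0 / 10.0 = 3.5 s
t_up = 3.5 s / 3600.0 = 0.0009722 h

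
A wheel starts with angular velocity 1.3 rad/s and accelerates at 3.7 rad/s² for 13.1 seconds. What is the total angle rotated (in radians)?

θ = ω₀t + ½αt² = 1.3×13.1 + ½×3.7×13.1² = 334.51 rad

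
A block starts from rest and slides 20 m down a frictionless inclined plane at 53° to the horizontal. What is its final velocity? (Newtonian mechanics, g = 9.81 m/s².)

a = g sin(θ) = 9.81 × sin(53°) = 7.8346 m/s²
v = √(2ad) = √(2 × 7.8346 × 20) = 17.7 m/s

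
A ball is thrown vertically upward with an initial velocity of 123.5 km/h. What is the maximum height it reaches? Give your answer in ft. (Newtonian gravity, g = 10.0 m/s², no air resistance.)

v₀ = 123.5 km/h × 0.2777777777777778 = 34.3056 m/s
h_max = v₀² / (2g) = 34.3056² / (2 × 10.0) = 1176.87 / 20.0 = 58.8435 m
h_max = 58.8435 m / 0.3048 = 193.1 ft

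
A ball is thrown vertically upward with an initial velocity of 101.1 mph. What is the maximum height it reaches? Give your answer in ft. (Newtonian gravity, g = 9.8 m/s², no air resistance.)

v₀ = 101.1 mph × 0.44704 = 45.1957 m/s
h_max = v₀² / (2g) = 45.1957² / (2 × 9.8) = 2042.65 / 19.6 = 104.217 m
h_max = 104.217 m / 0.3048 = 341.9 ft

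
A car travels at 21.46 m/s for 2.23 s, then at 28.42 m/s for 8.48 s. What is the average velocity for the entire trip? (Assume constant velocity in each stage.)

d₁ = v₁t₁ = 21.46 × 2.23 = 47.8558 m
d₂ = v₂t₂ = 28.42 × 8.48 = 241.0016 m
d_total = 288.8574 m, t_total = 10.71 s
v_avg = d_total/t_total = 288.8574/10.71 = 26.97 m/s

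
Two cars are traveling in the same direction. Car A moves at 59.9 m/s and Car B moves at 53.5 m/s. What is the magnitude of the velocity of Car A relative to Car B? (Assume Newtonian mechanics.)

v_rel = |v_A - v_B| = |59.9 - 53.5| = 6.4 m/s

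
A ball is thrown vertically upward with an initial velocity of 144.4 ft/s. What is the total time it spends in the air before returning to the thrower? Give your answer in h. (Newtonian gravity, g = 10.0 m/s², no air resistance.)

v₀ = 144.4 ft/s × 0.3048 = 44.0131 m/s
t_total = 2 × v₀ / g = 2 × 44.0131 / 10.0 = 8.80262 s
t_total = 8.80262 s / 3600.0 = 0.002445 h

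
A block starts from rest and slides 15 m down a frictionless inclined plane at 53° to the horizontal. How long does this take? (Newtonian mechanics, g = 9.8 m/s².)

a = g sin(θ) = 9.8 × sin(53°) = 7.8266 m/s²
t = √(2d/a) = √(2 × 15 / 7.8266) = 1.96 s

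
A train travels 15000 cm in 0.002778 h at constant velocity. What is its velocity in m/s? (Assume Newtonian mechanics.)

d = 15000 cm × 0.01 = 150.0 m
t = 0.002778 h × 3600.0 = 10.0008 s
v = d / t = 150.0 / 10.0008 = 15.0 m/s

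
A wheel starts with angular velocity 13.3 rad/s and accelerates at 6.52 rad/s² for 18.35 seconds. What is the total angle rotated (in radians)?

θ = ω₀t + ½αt² = 13.3×18.35 + ½×6.52×18.35² = 1341.77 rad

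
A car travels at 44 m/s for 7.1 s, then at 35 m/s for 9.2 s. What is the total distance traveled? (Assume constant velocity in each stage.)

d₁ = v₁t₁ = 44 × 7.1 = 312.4 m
d₂ = v₂t₂ = 35 × 9.2 = 322.0 m
d_total = 312.4 + 322.0 = 634.4 m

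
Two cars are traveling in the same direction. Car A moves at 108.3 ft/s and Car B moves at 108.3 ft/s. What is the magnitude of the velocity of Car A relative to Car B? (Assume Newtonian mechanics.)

v_rel = |v_A - v_B| = |108.3 - 108.3| = 0.0 ft/s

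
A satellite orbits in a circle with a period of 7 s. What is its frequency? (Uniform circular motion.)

f = 1/T = 1/7 = 0.1429 Hz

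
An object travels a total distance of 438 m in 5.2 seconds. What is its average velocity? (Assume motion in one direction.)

v_avg = Δd / Δt = 438 / 5.2 = 84.23 m/s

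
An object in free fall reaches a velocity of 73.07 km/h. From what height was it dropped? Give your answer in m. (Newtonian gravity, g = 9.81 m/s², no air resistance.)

v = 73.07 km/h × 0.2777777777777778 = 20.2972 m/s
h = v² / (2g) = 20.2972² / (2 × 9.81) = 21.0 m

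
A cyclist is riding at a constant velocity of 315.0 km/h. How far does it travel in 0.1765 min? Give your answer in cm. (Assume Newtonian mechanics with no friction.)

v = 315.0 km/h × 0.2777777777777778 = 87.5 m/s
t = 0.1765 min × 60.0 = 10.59 s
d = v × t = 87.5 × 10.59 = 926.625 m
d = 926.625 m / 0.01 = 92660 cm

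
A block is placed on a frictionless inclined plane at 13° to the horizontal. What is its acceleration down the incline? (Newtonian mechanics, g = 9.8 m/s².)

a = g sin(θ) = 9.8 × sin(13°) = 9.8 × 0.22495 = 2.2 m/s²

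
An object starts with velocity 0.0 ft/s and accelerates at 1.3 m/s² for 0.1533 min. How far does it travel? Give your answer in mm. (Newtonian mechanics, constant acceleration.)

v₀ = 0.0 ft/s × 0.3048 = 0.0 m/s
t = 0.1533 min × 60.0 = 9.198 s
d = v₀ × t + ½ × a × t² = 0.0 × 9.198 + 0.5 × 1.3 × 9.198² = 54.9921 m
d = 54.9921 m / 0.001 = 54990 mm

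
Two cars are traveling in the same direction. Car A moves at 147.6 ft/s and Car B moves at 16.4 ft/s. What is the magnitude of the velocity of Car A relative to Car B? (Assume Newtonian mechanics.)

v_rel = |v_A - v_B| = |147.6 - 16.4| = 131.2 ft/s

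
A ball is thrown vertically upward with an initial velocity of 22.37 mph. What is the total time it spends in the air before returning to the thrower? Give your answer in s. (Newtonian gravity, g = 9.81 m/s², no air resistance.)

v₀ = 22.37 mph × 0.44704 = 10.0003 m/s
t_total = 2 × v₀ / g = 2 × 10.0003 / 9.81 = 2.039 s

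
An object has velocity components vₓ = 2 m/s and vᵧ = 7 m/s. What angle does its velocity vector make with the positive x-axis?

θ = arctan(vᵧ/vₓ) = arctan(7/2) = 74.05°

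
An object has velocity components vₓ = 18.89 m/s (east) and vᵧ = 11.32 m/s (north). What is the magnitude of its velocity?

|v| = √(vₓ² + vᵧ²) = √(18.89² + 11.32²) = √(484.9745) = 22.02 m/s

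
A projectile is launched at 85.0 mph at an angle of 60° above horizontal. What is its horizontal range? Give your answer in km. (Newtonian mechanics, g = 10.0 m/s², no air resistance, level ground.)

v₀ = 85.0 mph × 0.44704 = 37.9984 m/s
R = v₀² × sin(2θ) / g = 37.9984² × sin(2 × 60°) / 10.0 = 1443.88 × 0.866025 / 10.0 = 125.044 m
R = 125.044 m / 1000.0 = 0.125 km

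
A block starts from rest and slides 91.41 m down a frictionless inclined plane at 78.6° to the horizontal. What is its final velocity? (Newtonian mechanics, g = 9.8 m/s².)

a = g sin(θ) = 9.8 × sin(78.6°) = 9.6067 m/s²
v = √(2ad) = √(2 × 9.6067 × 91.41) = 41.91 m/s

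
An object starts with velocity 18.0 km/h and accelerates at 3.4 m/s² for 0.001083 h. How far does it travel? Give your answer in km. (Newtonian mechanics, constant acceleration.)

v₀ = 18.0 km/h × 0.2777777777777778 = 5.0 m/s
t = 0.001083 h × 3600.0 = 3.8988 s
d = v₀ × t + ½ × a × t² = 5.0 × 3.8988 + 0.5 × 3.4 × 3.8988² = 45.3351 m
d = 45.3351 m / 1000.0 = 0.04534 km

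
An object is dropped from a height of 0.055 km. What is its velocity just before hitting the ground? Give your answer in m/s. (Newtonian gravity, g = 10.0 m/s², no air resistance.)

h = 0.055 km × 1000.0 = 55.0 m
v = √(2gh) = √(2 × 10.0 × 55.0) = 33.17 m/s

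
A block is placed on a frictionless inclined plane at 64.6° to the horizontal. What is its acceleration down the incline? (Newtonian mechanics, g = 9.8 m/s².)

a = g sin(θ) = 9.8 × sin(64.6°) = 9.8 × 0.9033 = 8.85 m/s²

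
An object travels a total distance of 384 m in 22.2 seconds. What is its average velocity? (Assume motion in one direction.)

v_avg = Δd / Δt = 384 / 22.2 = 17.3 m/s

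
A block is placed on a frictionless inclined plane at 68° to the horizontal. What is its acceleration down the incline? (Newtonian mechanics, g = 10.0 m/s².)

a = g sin(θ) = 10.0 × sin(68°) = 10.0 × 0.9272 = 9.27 m/s²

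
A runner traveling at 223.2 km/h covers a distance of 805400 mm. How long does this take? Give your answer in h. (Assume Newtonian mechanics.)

d = 805400 mm × 0.001 = 805.4 m
v = 223.2 km/h × 0.2777777777777778 = 62.0 m/s
t = d / v = 805.4 / 62.0 = 12.9903 s
t = 12.9903 s / 3600.0 = 0.003608 h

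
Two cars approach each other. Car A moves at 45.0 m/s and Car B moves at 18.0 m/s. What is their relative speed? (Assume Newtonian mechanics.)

v_rel = v_A + v_B = 45.0 + 18.0 = 63.0 m/s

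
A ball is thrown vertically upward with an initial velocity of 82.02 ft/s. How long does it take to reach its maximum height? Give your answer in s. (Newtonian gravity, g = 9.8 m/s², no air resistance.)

v₀ = 82.02 ft/s × 0.3048 = 24.9997 m/s
t_up = v₀ / g = 24.9997 / 9.8 = 2.551 s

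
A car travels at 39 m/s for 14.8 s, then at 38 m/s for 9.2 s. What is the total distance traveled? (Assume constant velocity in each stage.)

d₁ = v₁t₁ = 39 × 14.8 = 577.2 m
d₂ = v₂t₂ = 38 × 9.2 = 349.6 m
d_total = 577.2 + 349.6 = 926.8 m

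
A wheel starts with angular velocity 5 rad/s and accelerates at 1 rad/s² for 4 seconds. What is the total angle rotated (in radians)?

θ = ω₀t + ½αt² = 5×4 + ½×1×4² = 28.0 rad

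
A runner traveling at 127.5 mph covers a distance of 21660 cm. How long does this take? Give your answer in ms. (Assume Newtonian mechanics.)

d = 21660 cm × 0.01 = 216.6 m
v = 127.5 mph × 0.44704 = 56.9976 m/s
t = d / v = 216.6 / 56.9976 = 3.80016 s
t = 3.80016 s / 0.001 = 3800 ms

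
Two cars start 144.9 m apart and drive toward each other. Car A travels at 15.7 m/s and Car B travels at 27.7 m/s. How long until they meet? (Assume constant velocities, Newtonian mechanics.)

Combined speed: v_combined = 15.7 + 27.7 = 43.4 m/s
Time to meet: t = d/v_combined = 144.9/43.4 = 3.34 s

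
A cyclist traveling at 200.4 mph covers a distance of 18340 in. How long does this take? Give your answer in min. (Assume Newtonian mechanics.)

d = 18340 in × 0.0254 = 465.836 m
v = 200.4 mph × 0.44704 = 89.5868 m/s
t = d / v = 465.836 / 89.5868 = 5.19983 s
t = 5.19983 s / 60.0 = 0.08666 min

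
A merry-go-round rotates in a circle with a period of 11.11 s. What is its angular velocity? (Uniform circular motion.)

ω = 2π/T = 2π/11.11 = 0.5655 rad/s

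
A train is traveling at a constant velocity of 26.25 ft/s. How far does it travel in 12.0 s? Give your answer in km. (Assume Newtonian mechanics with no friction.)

v = 26.25 ft/s × 0.3048 = 8.001 m/s
d = v × t = 8.001 × 12.0 = 96.012 m
d = 96.012 m / 1000.0 = 0.09601 km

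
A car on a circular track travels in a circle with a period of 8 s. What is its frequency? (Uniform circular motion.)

f = 1/T = 1/8 = 0.125 Hz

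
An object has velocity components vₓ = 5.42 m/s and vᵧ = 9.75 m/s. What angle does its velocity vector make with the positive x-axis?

θ = arctan(vᵧ/vₓ) = arctan(9.75/5.42) = 60.93°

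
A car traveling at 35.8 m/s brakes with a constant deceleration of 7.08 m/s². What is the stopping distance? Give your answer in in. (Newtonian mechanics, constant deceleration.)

d = v₀² / (2a) = 35.8² / (2 × 7.08) = 1281.64 / 14.16 = 90.5113 m
d = 90.5113 m / 0.0254 = 3563 in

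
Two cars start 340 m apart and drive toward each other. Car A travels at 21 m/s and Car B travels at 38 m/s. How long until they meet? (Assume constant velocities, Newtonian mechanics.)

Combined speed: v_combined = 21 + 38 = 59 m/s
Time to meet: t = d/v_combined = 340/59 = 5.76 s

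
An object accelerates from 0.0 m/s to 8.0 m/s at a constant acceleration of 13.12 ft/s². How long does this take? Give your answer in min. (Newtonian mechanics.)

a = 13.12 ft/s² × 0.3048 = 3.99898 m/s²
t = (v - v₀) / a = (8.0 - 0.0) / 3.99898 = 2.00051 s
t = 2.00051 s / 60.0 = 0.03334 min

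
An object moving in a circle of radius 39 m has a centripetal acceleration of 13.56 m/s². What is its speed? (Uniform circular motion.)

v = √(a_c × r) = √(13.56 × 39) = 23.0 m/s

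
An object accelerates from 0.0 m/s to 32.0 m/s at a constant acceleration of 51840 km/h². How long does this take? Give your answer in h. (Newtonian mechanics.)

a = 51840 km/h² × 7.716049382716049e-05 = 4.0 m/s²
t = (v - v₀) / a = (32.0 - 0.0) / 4.0 = 8.0 s
t = 8.0 s / 3600.0 = 0.002222 h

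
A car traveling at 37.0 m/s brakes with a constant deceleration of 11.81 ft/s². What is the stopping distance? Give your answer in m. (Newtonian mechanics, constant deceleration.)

a = 11.81 ft/s² × 0.3048 = 3.59969 m/s²
d = v₀² / (2a) = 37.0² / (2 × 3.59969) = 1369.0 / 7.19938 = 190.2 m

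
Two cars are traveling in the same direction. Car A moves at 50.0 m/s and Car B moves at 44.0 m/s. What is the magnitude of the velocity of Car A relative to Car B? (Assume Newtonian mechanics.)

v_rel = |v_A - v_B| = |50.0 - 44.0| = 6.0 m/s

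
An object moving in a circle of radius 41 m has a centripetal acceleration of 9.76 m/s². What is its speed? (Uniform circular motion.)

v = √(a_c × r) = √(9.76 × 41) = 20.0 m/s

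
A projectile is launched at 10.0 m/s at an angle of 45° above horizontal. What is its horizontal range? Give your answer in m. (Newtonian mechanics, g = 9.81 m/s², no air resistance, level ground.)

R = v₀² × sin(2θ) / g = 10.0² × sin(2 × 45°) / 9.81 = 100.0 × 1.0 / 9.81 = 10.19 m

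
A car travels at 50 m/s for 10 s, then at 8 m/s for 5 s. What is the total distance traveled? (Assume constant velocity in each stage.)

d₁ = v₁t₁ = 50 × 10 = 500 m
d₂ = v₂t₂ = 8 × 5 = 40 m
d_total = 500 + 40 = 540 m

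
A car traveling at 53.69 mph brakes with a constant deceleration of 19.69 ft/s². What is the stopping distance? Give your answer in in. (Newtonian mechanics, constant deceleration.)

v₀ = 53.69 mph × 0.44704 = 24.0016 m/s
a = 19.69 ft/s² × 0.3048 = 6.00151 m/s²
d = v₀² / (2a) = 24.0016² / (2 × 6.00151) = 576.077 / 12.003 = 47.9944 m
d = 47.9944 m / 0.0254 = 1890 in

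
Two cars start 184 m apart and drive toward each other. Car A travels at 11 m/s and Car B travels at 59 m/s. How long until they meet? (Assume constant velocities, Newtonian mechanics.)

Combined speed: v_combined = 11 + 59 = 70 m/s
Time to meet: t = d/v_combined = 184/70 = 2.63 s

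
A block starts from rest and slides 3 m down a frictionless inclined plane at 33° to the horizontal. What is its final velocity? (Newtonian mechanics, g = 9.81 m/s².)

a = g sin(θ) = 9.81 × sin(33°) = 5.3429 m/s²
v = √(2ad) = √(2 × 5.3429 × 3) = 5.66 m/s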